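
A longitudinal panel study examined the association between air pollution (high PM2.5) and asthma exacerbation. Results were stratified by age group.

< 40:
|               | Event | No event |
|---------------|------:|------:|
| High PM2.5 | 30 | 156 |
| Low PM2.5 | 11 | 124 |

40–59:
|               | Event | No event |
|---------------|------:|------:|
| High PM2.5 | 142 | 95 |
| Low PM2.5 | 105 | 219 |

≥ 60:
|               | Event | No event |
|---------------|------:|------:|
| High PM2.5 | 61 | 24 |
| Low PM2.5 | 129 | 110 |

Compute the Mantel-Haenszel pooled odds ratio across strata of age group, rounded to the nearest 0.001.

OR_MH = Σ(aᵢdᵢ/nᵢ) / Σ(bᵢcᵢ/nᵢ), where nᵢ is the stratum total.
Stratum 1 (< 40): n = 321; a·d/n = 30·124/321 = 11.5888; b·c/n = 156·11/321 = 5.3458
Stratum 2 (40–59): n = 561; a·d/n = 142·219/561 = 55.4332; b·c/n = 95·105/561 = 17.7807
Stratum 3 (≥ 60): n = 324; a·d/n = 61·110/324 = 20.7099; b·c/n = 24·129/324 = 9.5556
OR_MH = (11.5888 + 55.4332 + 20.7099) / (5.3458 + 17.7807 + 9.5556) = 87.7318 / 32.6821 = 2.68440

2.684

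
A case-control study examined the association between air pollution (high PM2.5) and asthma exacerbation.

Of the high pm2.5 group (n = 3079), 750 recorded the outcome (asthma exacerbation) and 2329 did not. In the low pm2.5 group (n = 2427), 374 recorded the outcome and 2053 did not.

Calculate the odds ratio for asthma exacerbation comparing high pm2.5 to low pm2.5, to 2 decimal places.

1.77

From the description: a = 750, b = 2329, c = 374, d = 2053.
OR = (a·d)/(b·c) = (750 × 2053) / (2329 × 374) = 1539750 / 871046 = 1.76770
The odds of asthma exacerbation are about 1.77 times as high in the high pm2.5 group.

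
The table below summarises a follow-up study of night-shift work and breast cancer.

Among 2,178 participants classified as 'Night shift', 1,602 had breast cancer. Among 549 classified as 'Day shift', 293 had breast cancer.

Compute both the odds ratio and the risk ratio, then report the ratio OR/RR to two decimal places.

1.76

From the description: a = 1602, b = 576, c = 293, d = 256.
OR = (1602·256)/(576·293) = 410112/168768 = 2.43003
Risk in exposed = 1602/2178 = 0.73554; risk in unexposed = 293/549 = 0.53370; RR = 1.37819
OR/RR = 2.43003 / 1.37819 = 1.76321
The outcome is not rare, so the OR lies further from 1 than the RR.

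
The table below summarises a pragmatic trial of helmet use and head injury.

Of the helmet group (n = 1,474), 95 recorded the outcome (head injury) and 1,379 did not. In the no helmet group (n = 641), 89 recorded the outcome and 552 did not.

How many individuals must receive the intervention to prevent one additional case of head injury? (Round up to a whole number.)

14

Risk in treated group = 95/1474 = 0.06445; risk in control = 89/641 = 0.13885.
Absolute risk reduction = 0.13885 − 0.06445 = 0.07440
NNT = 1 / ARR = 1 / 0.07440 = 13.442 → round up → 14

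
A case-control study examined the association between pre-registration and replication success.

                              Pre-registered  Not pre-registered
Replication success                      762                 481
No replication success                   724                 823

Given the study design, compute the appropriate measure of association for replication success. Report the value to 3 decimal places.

Reading the table with exposure as columns: a = 762 (Pre-registered, case), b = 724 (Pre-registered, non-case), c = 481 (Not pre-registered, case), d = 823.
This is a case-control study: participants were sampled on outcome status, so risks in the source population cannot be estimated directly — relative risk is not valid here. The odds ratio is the appropriate measure.
OR = (a·d)/(b·c) = (762 × 823) / (724 × 481) = 627126 / 348244 = 1.80082

1.801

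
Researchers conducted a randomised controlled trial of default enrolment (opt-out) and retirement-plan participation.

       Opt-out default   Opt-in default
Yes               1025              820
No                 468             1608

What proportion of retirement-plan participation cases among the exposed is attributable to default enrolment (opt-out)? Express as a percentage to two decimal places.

Reading the table with exposure as columns: a = 1025 (Opt-out default, case), b = 468 (Opt-out default, non-case), c = 820 (Opt-in default, case), d = 1608.
Risk in exposed = 1025/1493 = 0.68654; risk in unexposed = 820/2428 = 0.33773.
RR = 0.68654/0.33773 = 2.03282
AR% = (RR − 1)/RR × 100 = (2.03282 − 1)/2.03282 × 100 = 50.8072%

50.81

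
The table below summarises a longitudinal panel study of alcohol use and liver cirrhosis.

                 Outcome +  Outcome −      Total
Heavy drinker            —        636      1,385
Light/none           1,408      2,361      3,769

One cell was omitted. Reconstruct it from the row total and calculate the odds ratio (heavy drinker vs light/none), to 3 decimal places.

1.975

The missing cell is in the exposed row: 1385 − 636 = 749.
So a = 749, b = 636, c = 1408, d = 2361.
OR = (a·d)/(b·c) = (749 × 2361) / (636 × 1408) = 1768389 / 895488 = 1.97478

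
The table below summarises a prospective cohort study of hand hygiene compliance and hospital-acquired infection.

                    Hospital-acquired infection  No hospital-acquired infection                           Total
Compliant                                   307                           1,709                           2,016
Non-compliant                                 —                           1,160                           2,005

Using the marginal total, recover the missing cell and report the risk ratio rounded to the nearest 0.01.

0.36

The missing cell is in the unexposed row: 2005 − 1160 = 845.
So a = 307, b = 1709, c = 845, d = 1160.
RR = [a/(a+b)] / [c/(c+d)] = (307/2016) / (845/2005) = 0.15228/0.42145 = 0.36133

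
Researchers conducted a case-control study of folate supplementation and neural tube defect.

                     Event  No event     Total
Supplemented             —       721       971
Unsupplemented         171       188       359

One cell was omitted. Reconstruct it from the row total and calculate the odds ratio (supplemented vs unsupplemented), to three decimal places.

The missing cell is in the exposed row: 971 − 721 = 250.
So a = 250, b = 721, c = 171, d = 188.
OR = (a·d)/(b·c) = (250 × 188) / (721 × 171) = 47000 / 123291 = 0.38121

0.381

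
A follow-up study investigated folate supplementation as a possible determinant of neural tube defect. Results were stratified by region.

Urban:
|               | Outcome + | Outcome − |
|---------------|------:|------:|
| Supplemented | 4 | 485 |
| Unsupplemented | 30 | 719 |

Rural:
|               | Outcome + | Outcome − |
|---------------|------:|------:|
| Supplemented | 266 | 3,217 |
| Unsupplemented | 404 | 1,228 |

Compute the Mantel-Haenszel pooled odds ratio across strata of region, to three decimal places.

OR_MH = Σ(aᵢdᵢ/nᵢ) / Σ(bᵢcᵢ/nᵢ), where nᵢ is the stratum total.
Stratum 1 (Urban): n = 1238; a·d/n = 4·719/1238 = 2.3231; b·c/n = 485·30/1238 = 11.7528
Stratum 2 (Rural): n = 5115; a·d/n = 266·1228/5115 = 63.8608; b·c/n = 3217·404/5115 = 254.0895
OR_MH = (2.3231 + 63.8608) / (11.7528 + 254.0895) = 66.1839 / 265.8424 = 0.24896

0.249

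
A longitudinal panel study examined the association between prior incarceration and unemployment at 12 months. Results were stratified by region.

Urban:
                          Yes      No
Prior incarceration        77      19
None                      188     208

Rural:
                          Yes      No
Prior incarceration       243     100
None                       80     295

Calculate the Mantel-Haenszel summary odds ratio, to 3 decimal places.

7.194

OR_MH = Σ(aᵢdᵢ/nᵢ) / Σ(bᵢcᵢ/nᵢ), where nᵢ is the stratum total.
Stratum 1 (Urban): n = 492; a·d/n = 77·208/492 = 32.5528; b·c/n = 19·188/492 = 7.2602
Stratum 2 (Rural): n = 718; a·d/n = 243·295/718 = 99.8398; b·c/n = 100·80/718 = 11.1421
OR_MH = (32.5528 + 99.8398) / (7.2602 + 11.1421) = 132.3927 / 18.4022 = 7.19438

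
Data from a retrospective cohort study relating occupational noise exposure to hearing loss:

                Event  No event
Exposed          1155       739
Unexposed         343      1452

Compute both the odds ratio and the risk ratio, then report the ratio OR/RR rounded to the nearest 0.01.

Cells: a = 1155, b = 739, c = 343, d = 1452.
OR = (1155·1452)/(739·343) = 1677060/253477 = 6.61622
Risk in exposed = 1155/1894 = 0.60982; risk in unexposed = 343/1795 = 0.19109; RR = 3.19133
OR/RR = 6.61622 / 3.19133 = 2.07318
The outcome is not rare, so the OR lies further from 1 than the RR.

2.07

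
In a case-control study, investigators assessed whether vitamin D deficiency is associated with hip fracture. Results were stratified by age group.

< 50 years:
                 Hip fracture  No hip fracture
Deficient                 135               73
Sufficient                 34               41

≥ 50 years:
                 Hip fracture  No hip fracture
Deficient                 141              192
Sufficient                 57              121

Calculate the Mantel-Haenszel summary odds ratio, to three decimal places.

OR_MH = Σ(aᵢdᵢ/nᵢ) / Σ(bᵢcᵢ/nᵢ), where nᵢ is the stratum total.
Stratum 1 (< 50 years): n = 283; a·d/n = 135·41/283 = 19.5583; b·c/n = 73·34/283 = 8.7703
Stratum 2 (≥ 50 years): n = 511; a·d/n = 141·121/511 = 33.3875; b·c/n = 192·57/511 = 21.4168
OR_MH = (19.5583 + 33.3875) / (8.7703 + 21.4168) = 52.9458 / 30.1871 = 1.75392

1.754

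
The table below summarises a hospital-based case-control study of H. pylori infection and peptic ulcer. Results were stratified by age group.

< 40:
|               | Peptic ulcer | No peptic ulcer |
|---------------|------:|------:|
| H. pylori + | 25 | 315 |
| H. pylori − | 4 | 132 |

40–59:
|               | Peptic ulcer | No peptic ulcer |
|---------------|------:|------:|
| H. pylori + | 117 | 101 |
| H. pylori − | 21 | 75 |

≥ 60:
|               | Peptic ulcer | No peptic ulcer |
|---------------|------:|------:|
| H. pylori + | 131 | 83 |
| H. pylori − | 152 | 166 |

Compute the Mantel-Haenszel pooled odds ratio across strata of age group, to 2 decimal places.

OR_MH = Σ(aᵢdᵢ/nᵢ) / Σ(bᵢcᵢ/nᵢ), where nᵢ is the stratum total.
Stratum 1 (< 40): n = 476; a·d/n = 25·132/476 = 6.9328; b·c/n = 315·4/476 = 2.6471
Stratum 2 (40–59): n = 314; a·d/n = 117·75/314 = 27.9459; b·c/n = 101·21/314 = 6.7548
Stratum 3 (≥ 60): n = 532; a·d/n = 131·166/532 = 40.8759; b·c/n = 83·152/532 = 23.7143
OR_MH = (6.9328 + 27.9459 + 40.8759) / (2.6471 + 6.7548 + 23.7143) = 75.7546 / 33.1161 = 2.28754

2.29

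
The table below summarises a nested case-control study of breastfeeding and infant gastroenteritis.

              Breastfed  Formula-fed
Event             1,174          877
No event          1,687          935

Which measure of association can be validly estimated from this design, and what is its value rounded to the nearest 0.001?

0.742

Reading the table with exposure as columns: a = 1174 (Breastfed, case), b = 1687 (Breastfed, non-case), c = 877 (Formula-fed, case), d = 935.
This is a nested case-control study: participants were sampled on outcome status, so risks in the source population cannot be estimated directly — relative risk is not valid here. The odds ratio is the appropriate measure.
OR = (a·d)/(b·c) = (1174 × 935) / (1687 × 877) = 1097690 / 1479499 = 0.74193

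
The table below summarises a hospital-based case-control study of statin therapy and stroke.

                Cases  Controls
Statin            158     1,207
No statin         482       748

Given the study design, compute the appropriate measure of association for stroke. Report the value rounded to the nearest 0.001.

Cells: a = 158, b = 1207, c = 482, d = 748.
This is a hospital-based case-control study: participants were sampled on outcome status, so risks in the source population cannot be estimated directly — relative risk is not valid here. The odds ratio is the appropriate measure.
OR = (a·d)/(b·c) = (158 × 748) / (1207 × 482) = 118184 / 581774 = 0.20314

0.203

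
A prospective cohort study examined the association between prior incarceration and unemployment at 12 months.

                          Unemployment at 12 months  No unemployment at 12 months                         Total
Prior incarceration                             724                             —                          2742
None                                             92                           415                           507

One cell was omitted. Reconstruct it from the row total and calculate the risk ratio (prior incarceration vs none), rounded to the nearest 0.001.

1.455

The missing cell is in the exposed row: 2742 − 724 = 2018.
So a = 724, b = 2018, c = 92, d = 415.
RR = [a/(a+b)] / [c/(c+d)] = (724/2742) / (92/507) = 0.26404/0.18146 = 1.45509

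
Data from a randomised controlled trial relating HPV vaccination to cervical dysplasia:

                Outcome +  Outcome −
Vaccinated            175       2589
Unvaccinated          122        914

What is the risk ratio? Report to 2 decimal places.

Cells: a = 175, b = 2589, c = 122, d = 914.
Risk in exposed = 175/2764 = 0.06331; risk in unexposed = 122/1036 = 0.11776.
RR = 0.06331 / 0.11776 = 0.53765
The risk is 46% lower among the exposed than among the unexposed.

0.54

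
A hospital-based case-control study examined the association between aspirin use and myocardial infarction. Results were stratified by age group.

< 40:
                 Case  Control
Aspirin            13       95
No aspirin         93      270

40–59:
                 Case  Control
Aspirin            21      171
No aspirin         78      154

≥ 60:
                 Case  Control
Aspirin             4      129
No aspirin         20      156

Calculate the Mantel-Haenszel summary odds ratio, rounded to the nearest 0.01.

OR_MH = Σ(aᵢdᵢ/nᵢ) / Σ(bᵢcᵢ/nᵢ), where nᵢ is the stratum total.
Stratum 1 (< 40): n = 471; a·d/n = 13·270/471 = 7.4522; b·c/n = 95·93/471 = 18.7580
Stratum 2 (40–59): n = 424; a·d/n = 21·154/424 = 7.6274; b·c/n = 171·78/424 = 31.4575
Stratum 3 (≥ 60): n = 309; a·d/n = 4·156/309 = 2.0194; b·c/n = 129·20/309 = 8.3495
OR_MH = (7.4522 + 7.6274 + 2.0194) / (18.7580 + 31.4575 + 8.3495) = 17.0990 / 58.5650 = 0.29197

0.29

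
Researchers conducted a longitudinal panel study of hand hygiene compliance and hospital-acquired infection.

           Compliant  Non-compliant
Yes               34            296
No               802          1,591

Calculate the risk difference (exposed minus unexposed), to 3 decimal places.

-0.116

Reading the table with exposure as columns: a = 34 (Compliant, case), b = 802 (Compliant, non-case), c = 296 (Non-compliant, case), d = 1591.
Risk in exposed = 34/836 = 0.040670; risk in unexposed = 296/1887 = 0.156863.
Risk difference = 0.040670 − 0.156863 = -0.116193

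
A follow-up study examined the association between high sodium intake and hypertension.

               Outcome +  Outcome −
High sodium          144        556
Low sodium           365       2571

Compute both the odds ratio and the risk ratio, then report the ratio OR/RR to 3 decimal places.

Cells: a = 144, b = 556, c = 365, d = 2571.
OR = (144·2571)/(556·365) = 370224/202940 = 1.82430
Risk in exposed = 144/700 = 0.20571; risk in unexposed = 365/2936 = 0.12432; RR = 1.65473
OR/RR = 1.82430 / 1.65473 = 1.10248
The outcome is not rare, so the OR lies further from 1 than the RR.

1.102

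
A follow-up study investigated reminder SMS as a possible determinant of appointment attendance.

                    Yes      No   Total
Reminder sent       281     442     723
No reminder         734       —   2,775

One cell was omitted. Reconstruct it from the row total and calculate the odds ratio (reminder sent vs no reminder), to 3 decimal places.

The missing cell is in the unexposed row: 2775 − 734 = 2041.
So a = 281, b = 442, c = 734, d = 2041.
OR = (a·d)/(b·c) = (281 × 2041) / (442 × 734) = 573521 / 324428 = 1.76779

1.768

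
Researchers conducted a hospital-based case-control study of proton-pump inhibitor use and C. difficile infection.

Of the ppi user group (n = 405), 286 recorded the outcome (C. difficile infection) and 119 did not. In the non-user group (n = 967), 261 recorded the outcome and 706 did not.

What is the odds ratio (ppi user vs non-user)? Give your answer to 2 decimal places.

6.50

From the description: a = 286, b = 119, c = 261, d = 706.
OR = (a·d)/(b·c) = (286 × 706) / (119 × 261) = 201916 / 31059 = 6.50105
The odds of C. difficile infection are about 6.50 times as high in the ppi user group.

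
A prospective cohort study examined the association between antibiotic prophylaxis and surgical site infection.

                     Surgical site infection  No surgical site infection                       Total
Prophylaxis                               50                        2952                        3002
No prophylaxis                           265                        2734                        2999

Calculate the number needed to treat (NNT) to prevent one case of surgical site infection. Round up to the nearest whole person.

Risk in treated group = 50/3002 = 0.01666; risk in control = 265/2999 = 0.08836.
Absolute risk reduction = 0.08836 − 0.01666 = 0.07171
NNT = 1 / ARR = 1 / 0.07171 = 13.946 → round up → 14

14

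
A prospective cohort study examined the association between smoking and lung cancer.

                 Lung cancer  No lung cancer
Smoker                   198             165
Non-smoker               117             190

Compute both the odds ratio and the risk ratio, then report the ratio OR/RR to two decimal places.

1.36

Cells: a = 198, b = 165, c = 117, d = 190.
OR = (198·190)/(165·117) = 37620/19305 = 1.94872
Risk in exposed = 198/363 = 0.54545; risk in unexposed = 117/307 = 0.38111; RR = 1.43124
OR/RR = 1.94872 / 1.43124 = 1.36156
The outcome is not rare, so the OR lies further from 1 than the RR.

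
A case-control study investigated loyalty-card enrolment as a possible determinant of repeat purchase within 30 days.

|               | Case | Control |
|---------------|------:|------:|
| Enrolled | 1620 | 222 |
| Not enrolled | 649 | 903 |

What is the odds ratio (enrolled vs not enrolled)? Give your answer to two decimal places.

10.15

Cells: a = 1620, b = 222, c = 649, d = 903.
OR = (a·d)/(b·c) = (1620 × 903) / (222 × 649) = 1462860 / 144078 = 10.15325
The odds of repeat purchase within 30 days are about 10.15 times as high in the enrolled group.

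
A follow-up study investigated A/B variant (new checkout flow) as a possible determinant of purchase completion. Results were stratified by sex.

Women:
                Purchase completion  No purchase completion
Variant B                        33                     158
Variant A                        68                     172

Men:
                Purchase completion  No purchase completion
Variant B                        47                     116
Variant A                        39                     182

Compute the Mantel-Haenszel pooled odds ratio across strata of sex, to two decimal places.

OR_MH = Σ(aᵢdᵢ/nᵢ) / Σ(bᵢcᵢ/nᵢ), where nᵢ is the stratum total.
Stratum 1 (Women): n = 431; a·d/n = 33·172/431 = 13.1694; b·c/n = 158·68/431 = 24.9281
Stratum 2 (Men): n = 384; a·d/n = 47·182/384 = 22.2760; b·c/n = 116·39/384 = 11.7812
OR_MH = (13.1694 + 22.2760) / (24.9281 + 11.7812) = 35.4454 / 36.7093 = 0.96557

0.97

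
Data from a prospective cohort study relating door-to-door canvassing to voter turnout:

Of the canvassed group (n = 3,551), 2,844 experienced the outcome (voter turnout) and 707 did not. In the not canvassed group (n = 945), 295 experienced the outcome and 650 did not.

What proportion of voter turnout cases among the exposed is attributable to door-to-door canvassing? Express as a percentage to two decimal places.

From the description: a = 2844, b = 707, c = 295, d = 650.
Risk in exposed = 2844/3551 = 0.80090; risk in unexposed = 295/945 = 0.31217.
RR = 0.80090/0.31217 = 2.56560
AR% = (RR − 1)/RR × 100 = (2.56560 − 1)/2.56560 × 100 = 61.0227%

61.02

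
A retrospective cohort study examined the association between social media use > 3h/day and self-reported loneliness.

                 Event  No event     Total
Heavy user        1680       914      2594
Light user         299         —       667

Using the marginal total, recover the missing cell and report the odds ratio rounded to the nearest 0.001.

2.262

The missing cell is in the unexposed row: 667 − 299 = 368.
So a = 1680, b = 914, c = 299, d = 368.
OR = (a·d)/(b·c) = (1680 × 368) / (914 × 299) = 618240 / 273286 = 2.26225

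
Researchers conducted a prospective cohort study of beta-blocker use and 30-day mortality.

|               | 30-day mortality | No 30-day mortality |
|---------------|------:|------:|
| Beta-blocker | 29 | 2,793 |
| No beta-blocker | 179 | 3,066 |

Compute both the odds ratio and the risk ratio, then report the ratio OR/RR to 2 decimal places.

Cells: a = 29, b = 2793, c = 179, d = 3066.
OR = (29·3066)/(2793·179) = 88914/499947 = 0.17785
Risk in exposed = 29/2822 = 0.01028; risk in unexposed = 179/3245 = 0.05516; RR = 0.18630
OR/RR = 0.17785 / 0.18630 = 0.95465
The outcome is rare in both groups, so OR ≈ RR (ratio near 1).

0.95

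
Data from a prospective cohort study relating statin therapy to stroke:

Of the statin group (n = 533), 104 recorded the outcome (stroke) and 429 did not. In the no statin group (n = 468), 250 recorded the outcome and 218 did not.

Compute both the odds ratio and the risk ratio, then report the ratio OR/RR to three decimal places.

0.579

From the description: a = 104, b = 429, c = 250, d = 218.
OR = (104·218)/(429·250) = 22672/107250 = 0.21139
Risk in exposed = 104/533 = 0.19512; risk in unexposed = 250/468 = 0.53419; RR = 0.36527
OR/RR = 0.21139 / 0.36527 = 0.57874
The outcome is not rare, so the OR lies further from 1 than the RR.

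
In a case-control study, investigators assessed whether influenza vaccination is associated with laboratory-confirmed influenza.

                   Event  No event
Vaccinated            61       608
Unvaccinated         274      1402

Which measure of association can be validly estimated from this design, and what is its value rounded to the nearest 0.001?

0.513

Cells: a = 61, b = 608, c = 274, d = 1402.
This is a case-control study: participants were sampled on outcome status, so risks in the source population cannot be estimated directly — relative risk is not valid here. The odds ratio is the appropriate measure.
OR = (a·d)/(b·c) = (61 × 1402) / (608 × 274) = 85522 / 166592 = 0.51336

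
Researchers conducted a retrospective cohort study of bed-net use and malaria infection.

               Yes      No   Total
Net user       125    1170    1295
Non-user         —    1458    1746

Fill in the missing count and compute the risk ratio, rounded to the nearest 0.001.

0.585

The missing cell is in the unexposed row: 1746 − 1458 = 288.
So a = 125, b = 1170, c = 288, d = 1458.
RR = [a/(a+b)] / [c/(c+d)] = (125/1295) / (288/1746) = 0.09653/0.16495 = 0.58518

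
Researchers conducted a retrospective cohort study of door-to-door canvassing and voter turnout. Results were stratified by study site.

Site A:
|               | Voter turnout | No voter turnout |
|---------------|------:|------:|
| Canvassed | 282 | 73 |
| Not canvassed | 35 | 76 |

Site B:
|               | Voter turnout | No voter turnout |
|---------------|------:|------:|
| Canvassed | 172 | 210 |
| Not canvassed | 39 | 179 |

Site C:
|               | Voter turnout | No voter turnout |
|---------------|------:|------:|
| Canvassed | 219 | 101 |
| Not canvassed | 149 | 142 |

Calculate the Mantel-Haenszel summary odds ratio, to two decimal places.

OR_MH = Σ(aᵢdᵢ/nᵢ) / Σ(bᵢcᵢ/nᵢ), where nᵢ is the stratum total.
Stratum 1 (Site A): n = 466; a·d/n = 282·76/466 = 45.9914; b·c/n = 73·35/466 = 5.4828
Stratum 2 (Site B): n = 600; a·d/n = 172·179/600 = 51.3133; b·c/n = 210·39/600 = 13.6500
Stratum 3 (Site C): n = 611; a·d/n = 219·142/611 = 50.8969; b·c/n = 101·149/611 = 24.6301
OR_MH = (45.9914 + 51.3133 + 50.8969) / (5.4828 + 13.6500 + 24.6301) = 148.2016 / 43.7629 = 3.38646

3.39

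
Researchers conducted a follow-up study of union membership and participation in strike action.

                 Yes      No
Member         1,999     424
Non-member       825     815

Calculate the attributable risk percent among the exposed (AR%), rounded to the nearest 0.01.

Cells: a = 1999, b = 424, c = 825, d = 815.
Risk in exposed = 1999/2423 = 0.82501; risk in unexposed = 825/1640 = 0.50305.
RR = 0.82501/0.50305 = 1.64002
AR% = (RR − 1)/RR × 100 = (1.64002 − 1)/1.64002 × 100 = 39.0252%

39.03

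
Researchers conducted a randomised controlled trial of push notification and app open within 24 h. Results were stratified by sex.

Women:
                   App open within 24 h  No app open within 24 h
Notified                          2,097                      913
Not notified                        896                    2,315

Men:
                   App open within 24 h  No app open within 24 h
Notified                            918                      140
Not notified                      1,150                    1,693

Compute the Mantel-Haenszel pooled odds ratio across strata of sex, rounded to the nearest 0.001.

6.823

OR_MH = Σ(aᵢdᵢ/nᵢ) / Σ(bᵢcᵢ/nᵢ), where nᵢ is the stratum total.
Stratum 1 (Women): n = 6221; a·d/n = 2097·2315/6221 = 780.3496; b·c/n = 913·896/6221 = 131.4978
Stratum 2 (Men): n = 3901; a·d/n = 918·1693/3901 = 398.4040; b·c/n = 140·1150/3901 = 41.2715
OR_MH = (780.3496 + 398.4040) / (131.4978 + 41.2715) = 1178.7536 / 172.7693 = 6.82270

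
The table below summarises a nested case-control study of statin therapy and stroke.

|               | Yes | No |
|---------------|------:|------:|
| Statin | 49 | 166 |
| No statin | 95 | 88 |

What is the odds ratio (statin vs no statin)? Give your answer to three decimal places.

0.273

Cells: a = 49, b = 166, c = 95, d = 88.
OR = (a·d)/(b·c) = (49 × 88) / (166 × 95) = 4312 / 15770 = 0.27343
Exposure is associated with lower odds of stroke (OR = 0.27 < 1).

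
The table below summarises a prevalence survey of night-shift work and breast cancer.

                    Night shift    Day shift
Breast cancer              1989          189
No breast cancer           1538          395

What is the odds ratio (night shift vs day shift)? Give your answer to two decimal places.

Reading the table with exposure as columns: a = 1989 (Night shift, case), b = 1538 (Night shift, non-case), c = 189 (Day shift, case), d = 395.
OR = (a·d)/(b·c) = (1989 × 395) / (1538 × 189) = 785655 / 290682 = 2.70280
The odds of breast cancer are about 2.70 times as high in the night shift group.

2.70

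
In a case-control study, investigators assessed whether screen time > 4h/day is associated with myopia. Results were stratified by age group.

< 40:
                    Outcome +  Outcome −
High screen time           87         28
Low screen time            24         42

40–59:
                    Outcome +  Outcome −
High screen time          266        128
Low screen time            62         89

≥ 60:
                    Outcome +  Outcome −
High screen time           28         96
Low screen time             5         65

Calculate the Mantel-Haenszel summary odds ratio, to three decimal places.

3.519

OR_MH = Σ(aᵢdᵢ/nᵢ) / Σ(bᵢcᵢ/nᵢ), where nᵢ is the stratum total.
Stratum 1 (< 40): n = 181; a·d/n = 87·42/181 = 20.1878; b·c/n = 28·24/181 = 3.7127
Stratum 2 (40–59): n = 545; a·d/n = 266·89/545 = 43.4385; b·c/n = 128·62/545 = 14.5615
Stratum 3 (≥ 60): n = 194; a·d/n = 28·65/194 = 9.3814; b·c/n = 96·5/194 = 2.4742
OR_MH = (20.1878 + 43.4385 + 9.3814) / (3.7127 + 14.5615 + 2.4742) = 73.0078 / 20.7484 = 3.51872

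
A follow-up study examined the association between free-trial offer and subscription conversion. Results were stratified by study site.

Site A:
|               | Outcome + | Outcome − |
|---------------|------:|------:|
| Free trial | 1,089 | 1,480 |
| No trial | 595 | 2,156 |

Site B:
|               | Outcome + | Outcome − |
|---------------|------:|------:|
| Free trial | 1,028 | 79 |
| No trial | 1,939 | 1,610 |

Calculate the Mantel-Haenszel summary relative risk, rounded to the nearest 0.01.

RR_MH = Σ(aᵢ·n₀ᵢ/nᵢ) / Σ(cᵢ·n₁ᵢ/nᵢ), with n₁ᵢ = aᵢ+bᵢ (exposed), n₀ᵢ = cᵢ+dᵢ (unexposed), nᵢ = n₁ᵢ+n₀ᵢ.
Stratum 1 (Site A): n₁ = 2569, n₀ = 2751, n = 5320; a·n₀/n = 1089·2751/5320 = 563.1276; c·n₁/n = 595·2569/5320 = 287.3224
Stratum 2 (Site B): n₁ = 1107, n₀ = 3549, n = 4656; a·n₀/n = 1028·3549/4656 = 783.5851; c·n₁/n = 1939·1107/4656 = 461.0122
RR_MH = (563.1276 + 783.5851) / (287.3224 + 461.0122) = 1346.7127 / 748.3346 = 1.79961

1.80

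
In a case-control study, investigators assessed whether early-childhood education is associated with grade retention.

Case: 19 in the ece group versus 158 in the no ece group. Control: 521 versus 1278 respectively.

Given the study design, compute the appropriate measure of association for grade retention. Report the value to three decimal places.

0.295

From the description: a = 19, b = 521, c = 158, d = 1278.
This is a case-control study: participants were sampled on outcome status, so risks in the source population cannot be estimated directly — relative risk is not valid here. The odds ratio is the appropriate measure.
OR = (a·d)/(b·c) = (19 × 1278) / (521 × 158) = 24282 / 82318 = 0.29498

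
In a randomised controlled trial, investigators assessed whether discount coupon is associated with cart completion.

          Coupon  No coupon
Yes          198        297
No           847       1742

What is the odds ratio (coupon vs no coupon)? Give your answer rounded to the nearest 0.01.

Reading the table with exposure as columns: a = 198 (Coupon, case), b = 847 (Coupon, non-case), c = 297 (No coupon, case), d = 1742.
OR = (a·d)/(b·c) = (198 × 1742) / (847 × 297) = 344916 / 251559 = 1.37111
The odds of cart completion are about 1.37 times as high in the coupon group.

1.37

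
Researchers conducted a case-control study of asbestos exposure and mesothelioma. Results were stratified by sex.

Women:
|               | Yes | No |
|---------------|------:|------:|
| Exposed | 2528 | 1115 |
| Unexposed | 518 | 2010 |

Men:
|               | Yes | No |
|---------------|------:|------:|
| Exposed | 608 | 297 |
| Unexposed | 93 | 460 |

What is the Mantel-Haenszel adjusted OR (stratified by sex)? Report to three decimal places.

9.021

OR_MH = Σ(aᵢdᵢ/nᵢ) / Σ(bᵢcᵢ/nᵢ), where nᵢ is the stratum total.
Stratum 1 (Women): n = 6171; a·d/n = 2528·2010/6171 = 823.4127; b·c/n = 1115·518/6171 = 93.5942
Stratum 2 (Men): n = 1458; a·d/n = 608·460/1458 = 191.8244; b·c/n = 297·93/1458 = 18.9444
OR_MH = (823.4127 + 191.8244) / (93.5942 + 18.9444) = 1015.2372 / 112.5387 = 9.02123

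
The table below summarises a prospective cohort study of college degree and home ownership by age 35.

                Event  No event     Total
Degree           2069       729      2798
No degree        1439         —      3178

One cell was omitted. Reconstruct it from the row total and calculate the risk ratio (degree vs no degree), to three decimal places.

1.633

The missing cell is in the unexposed row: 3178 − 1439 = 1739.
So a = 2069, b = 729, c = 1439, d = 1739.
RR = [a/(a+b)] / [c/(c+d)] = (2069/2798) / (1439/3178) = 0.73946/0.45280 = 1.63307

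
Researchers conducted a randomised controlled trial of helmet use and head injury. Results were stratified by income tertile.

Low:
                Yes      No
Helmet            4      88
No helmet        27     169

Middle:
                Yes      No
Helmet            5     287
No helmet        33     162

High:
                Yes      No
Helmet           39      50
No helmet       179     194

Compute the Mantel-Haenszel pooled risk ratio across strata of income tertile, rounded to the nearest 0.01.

RR_MH = Σ(aᵢ·n₀ᵢ/nᵢ) / Σ(cᵢ·n₁ᵢ/nᵢ), with n₁ᵢ = aᵢ+bᵢ (exposed), n₀ᵢ = cᵢ+dᵢ (unexposed), nᵢ = n₁ᵢ+n₀ᵢ.
Stratum 1 (Low): n₁ = 92, n₀ = 196, n = 288; a·n₀/n = 4·196/288 = 2.7222; c·n₁/n = 27·92/288 = 8.6250
Stratum 2 (Middle): n₁ = 292, n₀ = 195, n = 487; a·n₀/n = 5·195/487 = 2.0021; c·n₁/n = 33·292/487 = 19.7864
Stratum 3 (High): n₁ = 89, n₀ = 373, n = 462; a·n₀/n = 39·373/462 = 31.4870; c·n₁/n = 179·89/462 = 34.4827
RR_MH = (2.7222 + 2.0021 + 31.4870) / (8.6250 + 19.7864 + 34.4827) = 36.2113 / 62.8941 = 0.57575

0.58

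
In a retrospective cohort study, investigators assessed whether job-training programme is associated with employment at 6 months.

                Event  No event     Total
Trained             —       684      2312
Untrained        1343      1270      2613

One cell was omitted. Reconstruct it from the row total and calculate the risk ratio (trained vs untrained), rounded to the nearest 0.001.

The missing cell is in the exposed row: 2312 − 684 = 1628.
So a = 1628, b = 684, c = 1343, d = 1270.
RR = [a/(a+b)] / [c/(c+d)] = (1628/2312) / (1343/2613) = 0.70415/0.51397 = 1.37003

1.370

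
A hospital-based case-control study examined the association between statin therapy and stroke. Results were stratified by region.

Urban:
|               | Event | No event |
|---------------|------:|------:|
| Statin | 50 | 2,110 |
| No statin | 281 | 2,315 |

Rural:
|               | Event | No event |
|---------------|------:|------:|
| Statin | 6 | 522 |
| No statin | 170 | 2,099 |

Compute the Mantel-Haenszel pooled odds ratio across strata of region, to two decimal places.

0.18

OR_MH = Σ(aᵢdᵢ/nᵢ) / Σ(bᵢcᵢ/nᵢ), where nᵢ is the stratum total.
Stratum 1 (Urban): n = 4756; a·d/n = 50·2315/4756 = 24.3377; b·c/n = 2110·281/4756 = 124.6657
Stratum 2 (Rural): n = 2797; a·d/n = 6·2099/2797 = 4.5027; b·c/n = 522·170/2797 = 31.7269
OR_MH = (24.3377 + 4.5027) / (124.6657 + 31.7269) = 28.8404 / 156.3925 = 0.18441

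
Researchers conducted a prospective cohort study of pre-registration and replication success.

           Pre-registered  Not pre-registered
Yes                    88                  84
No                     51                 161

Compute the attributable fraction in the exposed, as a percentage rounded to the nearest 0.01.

Reading the table with exposure as columns: a = 88 (Pre-registered, case), b = 51 (Pre-registered, non-case), c = 84 (Not pre-registered, case), d = 161.
Risk in exposed = 88/139 = 0.63309; risk in unexposed = 84/245 = 0.34286.
RR = 0.63309/0.34286 = 1.84652
AR% = (RR − 1)/RR × 100 = (1.84652 − 1)/1.84652 × 100 = 45.8442%

45.84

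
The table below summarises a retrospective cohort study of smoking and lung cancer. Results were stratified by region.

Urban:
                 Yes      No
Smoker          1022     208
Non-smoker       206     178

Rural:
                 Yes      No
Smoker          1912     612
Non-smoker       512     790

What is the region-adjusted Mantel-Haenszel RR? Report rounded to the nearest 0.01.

RR_MH = Σ(aᵢ·n₀ᵢ/nᵢ) / Σ(cᵢ·n₁ᵢ/nᵢ), with n₁ᵢ = aᵢ+bᵢ (exposed), n₀ᵢ = cᵢ+dᵢ (unexposed), nᵢ = n₁ᵢ+n₀ᵢ.
Stratum 1 (Urban): n₁ = 1230, n₀ = 384, n = 1614; a·n₀/n = 1022·384/1614 = 243.1524; c·n₁/n = 206·1230/1614 = 156.9888
Stratum 2 (Rural): n₁ = 2524, n₀ = 1302, n = 3826; a·n₀/n = 1912·1302/3826 = 650.6597; c·n₁/n = 512·2524/3826 = 337.7648
RR_MH = (243.1524 + 650.6597) / (156.9888 + 337.7648) = 893.8121 / 494.7536 = 1.80658

1.81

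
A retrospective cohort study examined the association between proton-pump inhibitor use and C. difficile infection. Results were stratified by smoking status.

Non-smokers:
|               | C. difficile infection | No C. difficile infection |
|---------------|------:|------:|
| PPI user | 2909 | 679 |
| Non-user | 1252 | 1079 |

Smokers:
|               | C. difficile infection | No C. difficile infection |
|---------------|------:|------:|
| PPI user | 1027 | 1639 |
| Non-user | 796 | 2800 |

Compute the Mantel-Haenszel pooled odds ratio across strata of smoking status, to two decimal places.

2.81

OR_MH = Σ(aᵢdᵢ/nᵢ) / Σ(bᵢcᵢ/nᵢ), where nᵢ is the stratum total.
Stratum 1 (Non-smokers): n = 5919; a·d/n = 2909·1079/5919 = 530.2941; b·c/n = 679·1252/5919 = 143.6236
Stratum 2 (Smokers): n = 6262; a·d/n = 1027·2800/6262 = 459.2143; b·c/n = 1639·796/6262 = 208.3430
OR_MH = (530.2941 + 459.2143) / (143.6236 + 208.3430) = 989.5084 / 351.9666 = 2.81137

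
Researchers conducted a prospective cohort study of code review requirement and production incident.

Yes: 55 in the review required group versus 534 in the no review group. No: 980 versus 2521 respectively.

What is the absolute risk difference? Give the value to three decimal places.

-0.122

From the description: a = 55, b = 980, c = 534, d = 2521.
Risk in exposed = 55/1035 = 0.053140; risk in unexposed = 534/3055 = 0.174795.
Risk difference = 0.053140 − 0.174795 = -0.121655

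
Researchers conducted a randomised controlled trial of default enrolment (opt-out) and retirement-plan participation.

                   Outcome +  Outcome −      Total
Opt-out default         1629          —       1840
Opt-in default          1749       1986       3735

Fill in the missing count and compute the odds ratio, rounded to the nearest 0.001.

The missing cell is in the exposed row: 1840 − 1629 = 211.
So a = 1629, b = 211, c = 1749, d = 1986.
OR = (a·d)/(b·c) = (1629 × 1986) / (211 × 1749) = 3235194 / 369039 = 8.76654

8.767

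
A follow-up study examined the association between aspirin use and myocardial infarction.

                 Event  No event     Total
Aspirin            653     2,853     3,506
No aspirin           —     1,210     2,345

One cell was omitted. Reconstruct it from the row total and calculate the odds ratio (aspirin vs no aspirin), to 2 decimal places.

0.24

The missing cell is in the unexposed row: 2345 − 1210 = 1135.
So a = 653, b = 2853, c = 1135, d = 1210.
OR = (a·d)/(b·c) = (653 × 1210) / (2853 × 1135) = 790130 / 3238155 = 0.24401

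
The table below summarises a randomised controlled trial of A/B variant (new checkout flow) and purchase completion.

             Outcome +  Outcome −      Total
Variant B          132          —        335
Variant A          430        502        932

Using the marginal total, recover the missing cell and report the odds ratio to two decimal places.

0.76

The missing cell is in the exposed row: 335 − 132 = 203.
So a = 132, b = 203, c = 430, d = 502.
OR = (a·d)/(b·c) = (132 × 502) / (203 × 430) = 66264 / 87290 = 0.75912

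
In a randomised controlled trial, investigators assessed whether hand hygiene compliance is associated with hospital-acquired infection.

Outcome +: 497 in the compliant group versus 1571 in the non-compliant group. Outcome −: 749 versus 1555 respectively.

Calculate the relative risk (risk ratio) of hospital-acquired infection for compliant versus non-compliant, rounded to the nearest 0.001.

0.794

From the description: a = 497, b = 749, c = 1571, d = 1555.
Risk in exposed = 497/1246 = 0.39888; risk in unexposed = 1571/3126 = 0.50256.
RR = 0.39888 / 0.50256 = 0.79369
The risk is 21% lower among the exposed than among the unexposed.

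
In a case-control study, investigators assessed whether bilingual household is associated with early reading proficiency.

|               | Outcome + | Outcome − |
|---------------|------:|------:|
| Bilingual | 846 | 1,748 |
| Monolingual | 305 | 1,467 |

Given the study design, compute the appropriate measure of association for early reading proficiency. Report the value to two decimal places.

2.33

Cells: a = 846, b = 1748, c = 305, d = 1467.
This is a case-control study: participants were sampled on outcome status, so risks in the source population cannot be estimated directly — relative risk is not valid here. The odds ratio is the appropriate measure.
OR = (a·d)/(b·c) = (846 × 1467) / (1748 × 305) = 1241082 / 533140 = 2.32787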